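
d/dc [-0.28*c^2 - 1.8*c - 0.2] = -0.56*c - 1.8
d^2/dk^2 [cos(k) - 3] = -cos(k)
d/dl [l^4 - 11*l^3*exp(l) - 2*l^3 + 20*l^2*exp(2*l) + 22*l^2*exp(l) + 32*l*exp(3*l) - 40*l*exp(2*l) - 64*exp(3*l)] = -11*l^3*exp(l) + 4*l^3 + 40*l^2*exp(2*l) - 11*l^2*exp(l) - 6*l^2 + 96*l*exp(3*l) - 40*l*exp(2*l) + 44*l*exp(l) - 160*exp(3*l) - 40*exp(2*l)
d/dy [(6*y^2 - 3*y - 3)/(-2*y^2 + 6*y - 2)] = 3*(5*y^2 - 6*y + 4)/(2*(y^4 - 6*y^3 + 11*y^2 - 6*y + 1))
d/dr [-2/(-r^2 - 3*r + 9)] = 2*(-2*r - 3)/(r^2 + 3*r - 9)^2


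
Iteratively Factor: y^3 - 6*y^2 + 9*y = (y)*(y^2 - 6*y + 9) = y*(y - 3)*(y - 3)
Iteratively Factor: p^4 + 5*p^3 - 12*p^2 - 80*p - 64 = (p - 4)*(p^3 + 9*p^2 + 24*p + 16) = (p - 4)*(p + 4)*(p^2 + 5*p + 4) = (p - 4)*(p + 1)*(p + 4)*(p + 4)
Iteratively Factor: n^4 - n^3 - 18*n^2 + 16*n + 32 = (n + 4)*(n^3 - 5*n^2 + 2*n + 8) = (n - 2)*(n + 4)*(n^2 - 3*n - 4) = (n - 4)*(n - 2)*(n + 4)*(n + 1)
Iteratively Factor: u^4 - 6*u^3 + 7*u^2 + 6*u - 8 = (u - 1)*(u^3 - 5*u^2 + 2*u + 8) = (u - 1)*(u + 1)*(u^2 - 6*u + 8) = (u - 4)*(u - 1)*(u + 1)*(u - 2)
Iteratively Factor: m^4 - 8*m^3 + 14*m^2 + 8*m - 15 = (m - 3)*(m^3 - 5*m^2 - m + 5) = (m - 5)*(m - 3)*(m^2 - 1) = (m - 5)*(m - 3)*(m + 1)*(m - 1)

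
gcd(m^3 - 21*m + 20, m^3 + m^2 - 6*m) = 1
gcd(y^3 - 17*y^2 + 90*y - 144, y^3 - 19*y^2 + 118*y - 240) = y^2 - 14*y + 48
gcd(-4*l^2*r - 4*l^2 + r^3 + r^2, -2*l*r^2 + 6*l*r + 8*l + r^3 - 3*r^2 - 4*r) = -2*l*r - 2*l + r^2 + r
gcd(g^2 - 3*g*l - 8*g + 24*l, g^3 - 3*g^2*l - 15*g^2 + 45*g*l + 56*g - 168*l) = g^2 - 3*g*l - 8*g + 24*l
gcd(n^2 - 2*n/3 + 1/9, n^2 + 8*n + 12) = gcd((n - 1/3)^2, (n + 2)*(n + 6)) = 1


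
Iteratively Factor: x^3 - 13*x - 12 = (x + 1)*(x^2 - x - 12) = (x - 4)*(x + 1)*(x + 3)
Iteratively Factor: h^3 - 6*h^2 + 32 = (h + 2)*(h^2 - 8*h + 16) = (h - 4)*(h + 2)*(h - 4)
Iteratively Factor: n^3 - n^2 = (n)*(n^2 - n) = n*(n - 1)*(n)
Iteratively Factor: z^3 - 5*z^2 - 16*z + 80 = (z - 4)*(z^2 - z - 20) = (z - 5)*(z - 4)*(z + 4)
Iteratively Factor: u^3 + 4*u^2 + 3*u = (u + 1)*(u^2 + 3*u) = (u + 1)*(u + 3)*(u)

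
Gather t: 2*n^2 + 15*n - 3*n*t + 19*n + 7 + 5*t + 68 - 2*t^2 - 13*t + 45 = 2*n^2 + 34*n - 2*t^2 + t*(-3*n - 8) + 120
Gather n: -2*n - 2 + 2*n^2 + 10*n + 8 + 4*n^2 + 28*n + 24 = 6*n^2 + 36*n + 30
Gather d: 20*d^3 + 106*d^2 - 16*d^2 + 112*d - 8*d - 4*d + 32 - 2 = 20*d^3 + 90*d^2 + 100*d + 30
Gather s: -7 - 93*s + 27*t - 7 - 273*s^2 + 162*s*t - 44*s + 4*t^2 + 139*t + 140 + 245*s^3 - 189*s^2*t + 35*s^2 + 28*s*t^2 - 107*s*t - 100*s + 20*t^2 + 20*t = 245*s^3 + s^2*(-189*t - 238) + s*(28*t^2 + 55*t - 237) + 24*t^2 + 186*t + 126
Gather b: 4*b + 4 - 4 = 4*b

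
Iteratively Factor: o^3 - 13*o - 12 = (o + 3)*(o^2 - 3*o - 4) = (o + 1)*(o + 3)*(o - 4)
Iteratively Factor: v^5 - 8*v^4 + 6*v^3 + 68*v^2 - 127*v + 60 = (v - 1)*(v^4 - 7*v^3 - v^2 + 67*v - 60) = (v - 5)*(v - 1)*(v^3 - 2*v^2 - 11*v + 12) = (v - 5)*(v - 1)*(v + 3)*(v^2 - 5*v + 4) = (v - 5)*(v - 4)*(v - 1)*(v + 3)*(v - 1)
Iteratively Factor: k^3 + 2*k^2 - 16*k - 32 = (k + 4)*(k^2 - 2*k - 8) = (k + 2)*(k + 4)*(k - 4)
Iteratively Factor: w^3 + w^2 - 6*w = (w)*(w^2 + w - 6) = w*(w - 2)*(w + 3)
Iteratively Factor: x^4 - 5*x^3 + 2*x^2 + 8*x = (x)*(x^3 - 5*x^2 + 2*x + 8) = x*(x + 1)*(x^2 - 6*x + 8) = x*(x - 4)*(x + 1)*(x - 2)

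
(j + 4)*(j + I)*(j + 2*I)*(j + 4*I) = j^4 + 4*j^3 + 7*I*j^3 - 14*j^2 + 28*I*j^2 - 56*j - 8*I*j - 32*I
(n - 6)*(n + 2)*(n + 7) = n^3 + 3*n^2 - 40*n - 84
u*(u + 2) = u^2 + 2*u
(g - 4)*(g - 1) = g^2 - 5*g + 4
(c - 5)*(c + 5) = c^2 - 25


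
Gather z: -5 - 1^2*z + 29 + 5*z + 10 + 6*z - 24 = 10*z + 10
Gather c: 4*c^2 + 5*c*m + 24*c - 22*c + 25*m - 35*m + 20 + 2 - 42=4*c^2 + c*(5*m + 2) - 10*m - 20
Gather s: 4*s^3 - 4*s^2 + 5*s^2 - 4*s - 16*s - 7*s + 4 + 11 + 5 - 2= 4*s^3 + s^2 - 27*s + 18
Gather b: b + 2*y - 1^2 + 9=b + 2*y + 8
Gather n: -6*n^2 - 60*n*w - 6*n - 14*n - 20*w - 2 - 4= -6*n^2 + n*(-60*w - 20) - 20*w - 6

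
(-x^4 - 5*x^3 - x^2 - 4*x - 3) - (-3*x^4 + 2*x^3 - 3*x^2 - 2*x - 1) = 2*x^4 - 7*x^3 + 2*x^2 - 2*x - 2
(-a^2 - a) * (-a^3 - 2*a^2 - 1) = a^5 + 3*a^4 + 2*a^3 + a^2 + a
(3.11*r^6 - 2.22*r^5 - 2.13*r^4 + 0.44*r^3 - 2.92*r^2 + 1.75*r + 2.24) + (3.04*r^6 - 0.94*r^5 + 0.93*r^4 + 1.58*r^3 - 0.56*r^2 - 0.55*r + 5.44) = 6.15*r^6 - 3.16*r^5 - 1.2*r^4 + 2.02*r^3 - 3.48*r^2 + 1.2*r + 7.68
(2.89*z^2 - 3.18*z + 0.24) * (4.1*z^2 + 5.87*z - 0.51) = 11.849*z^4 + 3.9263*z^3 - 19.1565*z^2 + 3.0306*z - 0.1224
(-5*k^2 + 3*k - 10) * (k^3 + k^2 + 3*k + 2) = -5*k^5 - 2*k^4 - 22*k^3 - 11*k^2 - 24*k - 20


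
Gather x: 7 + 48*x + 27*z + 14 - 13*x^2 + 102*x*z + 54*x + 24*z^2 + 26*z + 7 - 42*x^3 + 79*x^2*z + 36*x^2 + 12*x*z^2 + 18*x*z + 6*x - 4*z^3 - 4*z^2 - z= -42*x^3 + x^2*(79*z + 23) + x*(12*z^2 + 120*z + 108) - 4*z^3 + 20*z^2 + 52*z + 28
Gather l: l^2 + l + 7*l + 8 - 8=l^2 + 8*l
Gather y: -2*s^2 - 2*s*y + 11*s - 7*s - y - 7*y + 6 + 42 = -2*s^2 + 4*s + y*(-2*s - 8) + 48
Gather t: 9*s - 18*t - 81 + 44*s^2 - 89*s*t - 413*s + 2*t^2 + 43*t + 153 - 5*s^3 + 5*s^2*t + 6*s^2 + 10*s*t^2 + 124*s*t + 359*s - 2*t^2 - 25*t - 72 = -5*s^3 + 50*s^2 + 10*s*t^2 - 45*s + t*(5*s^2 + 35*s)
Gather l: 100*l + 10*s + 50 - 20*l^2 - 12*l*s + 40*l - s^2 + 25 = -20*l^2 + l*(140 - 12*s) - s^2 + 10*s + 75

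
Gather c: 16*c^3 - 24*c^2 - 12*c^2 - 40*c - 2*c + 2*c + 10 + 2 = 16*c^3 - 36*c^2 - 40*c + 12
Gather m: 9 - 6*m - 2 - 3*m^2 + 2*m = -3*m^2 - 4*m + 7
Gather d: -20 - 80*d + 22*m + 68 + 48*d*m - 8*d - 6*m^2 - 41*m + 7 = d*(48*m - 88) - 6*m^2 - 19*m + 55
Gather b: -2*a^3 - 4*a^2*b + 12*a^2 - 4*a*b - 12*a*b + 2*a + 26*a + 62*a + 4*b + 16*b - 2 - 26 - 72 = -2*a^3 + 12*a^2 + 90*a + b*(-4*a^2 - 16*a + 20) - 100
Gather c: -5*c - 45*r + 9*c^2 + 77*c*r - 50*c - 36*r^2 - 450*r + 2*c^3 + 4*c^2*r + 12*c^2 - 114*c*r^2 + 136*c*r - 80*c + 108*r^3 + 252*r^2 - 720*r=2*c^3 + c^2*(4*r + 21) + c*(-114*r^2 + 213*r - 135) + 108*r^3 + 216*r^2 - 1215*r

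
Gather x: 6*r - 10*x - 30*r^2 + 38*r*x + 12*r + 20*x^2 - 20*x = -30*r^2 + 18*r + 20*x^2 + x*(38*r - 30)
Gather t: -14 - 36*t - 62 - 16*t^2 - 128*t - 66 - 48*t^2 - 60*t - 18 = -64*t^2 - 224*t - 160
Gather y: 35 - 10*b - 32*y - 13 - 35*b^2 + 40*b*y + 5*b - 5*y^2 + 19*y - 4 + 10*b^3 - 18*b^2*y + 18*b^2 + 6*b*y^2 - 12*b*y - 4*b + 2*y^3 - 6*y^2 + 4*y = 10*b^3 - 17*b^2 - 9*b + 2*y^3 + y^2*(6*b - 11) + y*(-18*b^2 + 28*b - 9) + 18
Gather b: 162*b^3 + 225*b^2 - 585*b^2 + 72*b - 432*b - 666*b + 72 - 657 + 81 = 162*b^3 - 360*b^2 - 1026*b - 504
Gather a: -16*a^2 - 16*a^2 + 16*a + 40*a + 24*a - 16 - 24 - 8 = -32*a^2 + 80*a - 48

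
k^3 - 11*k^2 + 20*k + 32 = (k - 8)*(k - 4)*(k + 1)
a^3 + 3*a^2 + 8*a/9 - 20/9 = (a - 2/3)*(a + 5/3)*(a + 2)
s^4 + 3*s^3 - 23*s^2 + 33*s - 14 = (s - 2)*(s - 1)^2*(s + 7)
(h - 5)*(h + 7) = h^2 + 2*h - 35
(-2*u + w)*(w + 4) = -2*u*w - 8*u + w^2 + 4*w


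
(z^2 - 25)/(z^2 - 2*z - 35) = (z - 5)/(z - 7)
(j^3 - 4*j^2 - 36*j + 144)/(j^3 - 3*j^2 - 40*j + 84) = (j^2 - 10*j + 24)/(j^2 - 9*j + 14)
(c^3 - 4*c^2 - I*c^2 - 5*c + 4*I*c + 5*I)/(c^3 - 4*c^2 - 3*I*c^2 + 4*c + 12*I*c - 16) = (c^3 - c^2*(4 + I) + c*(-5 + 4*I) + 5*I)/(c^3 - c^2*(4 + 3*I) + 4*c*(1 + 3*I) - 16)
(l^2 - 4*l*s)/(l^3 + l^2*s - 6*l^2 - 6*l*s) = (l - 4*s)/(l^2 + l*s - 6*l - 6*s)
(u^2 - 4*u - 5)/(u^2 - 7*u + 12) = (u^2 - 4*u - 5)/(u^2 - 7*u + 12)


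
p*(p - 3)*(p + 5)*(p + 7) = p^4 + 9*p^3 - p^2 - 105*p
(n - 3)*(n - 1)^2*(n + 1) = n^4 - 4*n^3 + 2*n^2 + 4*n - 3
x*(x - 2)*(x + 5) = x^3 + 3*x^2 - 10*x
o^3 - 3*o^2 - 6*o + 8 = (o - 4)*(o - 1)*(o + 2)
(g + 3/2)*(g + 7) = g^2 + 17*g/2 + 21/2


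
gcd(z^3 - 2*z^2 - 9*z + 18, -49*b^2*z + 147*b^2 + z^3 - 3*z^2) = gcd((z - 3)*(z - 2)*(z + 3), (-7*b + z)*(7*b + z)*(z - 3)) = z - 3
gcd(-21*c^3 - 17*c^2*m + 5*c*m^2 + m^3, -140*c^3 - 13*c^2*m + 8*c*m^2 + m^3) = 7*c + m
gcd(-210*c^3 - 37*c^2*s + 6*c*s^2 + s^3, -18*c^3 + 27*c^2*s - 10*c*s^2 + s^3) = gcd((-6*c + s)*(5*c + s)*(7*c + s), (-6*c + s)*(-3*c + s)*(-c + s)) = -6*c + s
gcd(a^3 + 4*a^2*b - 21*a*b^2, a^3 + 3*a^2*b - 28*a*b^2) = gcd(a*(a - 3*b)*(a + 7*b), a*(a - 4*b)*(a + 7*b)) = a^2 + 7*a*b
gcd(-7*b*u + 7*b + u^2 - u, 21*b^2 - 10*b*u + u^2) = -7*b + u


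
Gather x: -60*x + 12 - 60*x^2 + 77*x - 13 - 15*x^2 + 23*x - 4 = -75*x^2 + 40*x - 5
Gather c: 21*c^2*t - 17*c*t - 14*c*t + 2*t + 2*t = 21*c^2*t - 31*c*t + 4*t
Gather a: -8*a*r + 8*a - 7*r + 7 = a*(8 - 8*r) - 7*r + 7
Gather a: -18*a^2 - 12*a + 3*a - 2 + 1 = -18*a^2 - 9*a - 1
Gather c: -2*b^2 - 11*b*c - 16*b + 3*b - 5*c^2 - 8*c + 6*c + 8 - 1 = -2*b^2 - 13*b - 5*c^2 + c*(-11*b - 2) + 7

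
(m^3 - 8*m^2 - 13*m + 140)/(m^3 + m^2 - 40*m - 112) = (m - 5)/(m + 4)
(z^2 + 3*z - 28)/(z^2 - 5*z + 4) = (z + 7)/(z - 1)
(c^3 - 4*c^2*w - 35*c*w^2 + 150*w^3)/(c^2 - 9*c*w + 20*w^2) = (-c^2 - c*w + 30*w^2)/(-c + 4*w)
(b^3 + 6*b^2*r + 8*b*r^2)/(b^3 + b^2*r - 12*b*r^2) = (-b - 2*r)/(-b + 3*r)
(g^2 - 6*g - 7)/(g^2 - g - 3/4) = 4*(-g^2 + 6*g + 7)/(-4*g^2 + 4*g + 3)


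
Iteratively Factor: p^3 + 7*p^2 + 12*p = (p + 3)*(p^2 + 4*p) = (p + 3)*(p + 4)*(p)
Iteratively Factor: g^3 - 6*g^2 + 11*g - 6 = (g - 3)*(g^2 - 3*g + 2) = (g - 3)*(g - 1)*(g - 2)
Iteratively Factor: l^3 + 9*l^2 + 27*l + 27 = (l + 3)*(l^2 + 6*l + 9) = (l + 3)^2*(l + 3)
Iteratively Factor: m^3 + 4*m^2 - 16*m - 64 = (m - 4)*(m^2 + 8*m + 16) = (m - 4)*(m + 4)*(m + 4)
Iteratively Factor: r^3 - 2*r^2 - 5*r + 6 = (r - 3)*(r^2 + r - 2) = (r - 3)*(r - 1)*(r + 2)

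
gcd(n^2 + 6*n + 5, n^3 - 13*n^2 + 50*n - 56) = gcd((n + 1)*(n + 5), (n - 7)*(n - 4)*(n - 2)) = 1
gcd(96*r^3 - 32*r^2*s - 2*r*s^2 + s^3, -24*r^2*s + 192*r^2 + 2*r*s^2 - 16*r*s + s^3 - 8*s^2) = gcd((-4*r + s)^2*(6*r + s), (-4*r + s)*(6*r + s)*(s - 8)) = 24*r^2 - 2*r*s - s^2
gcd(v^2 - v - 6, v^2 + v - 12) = v - 3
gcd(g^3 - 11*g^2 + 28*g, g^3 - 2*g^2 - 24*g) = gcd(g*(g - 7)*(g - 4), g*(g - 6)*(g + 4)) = g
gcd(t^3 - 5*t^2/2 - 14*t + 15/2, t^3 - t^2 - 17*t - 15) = t^2 - 2*t - 15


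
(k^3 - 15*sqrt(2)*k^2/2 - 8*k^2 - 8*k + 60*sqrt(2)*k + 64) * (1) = k^3 - 15*sqrt(2)*k^2/2 - 8*k^2 - 8*k + 60*sqrt(2)*k + 64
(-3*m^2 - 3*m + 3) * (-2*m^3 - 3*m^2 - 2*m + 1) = 6*m^5 + 15*m^4 + 9*m^3 - 6*m^2 - 9*m + 3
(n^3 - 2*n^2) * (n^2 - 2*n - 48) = n^5 - 4*n^4 - 44*n^3 + 96*n^2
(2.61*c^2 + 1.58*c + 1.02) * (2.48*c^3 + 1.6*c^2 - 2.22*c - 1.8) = 6.4728*c^5 + 8.0944*c^4 - 0.736599999999999*c^3 - 6.5736*c^2 - 5.1084*c - 1.836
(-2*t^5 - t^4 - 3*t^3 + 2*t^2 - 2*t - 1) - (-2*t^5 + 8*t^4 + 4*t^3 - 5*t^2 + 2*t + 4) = -9*t^4 - 7*t^3 + 7*t^2 - 4*t - 5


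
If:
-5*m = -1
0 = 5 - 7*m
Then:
No Solution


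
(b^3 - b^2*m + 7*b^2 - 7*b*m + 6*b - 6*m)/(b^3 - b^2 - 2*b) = (b^2 - b*m + 6*b - 6*m)/(b*(b - 2))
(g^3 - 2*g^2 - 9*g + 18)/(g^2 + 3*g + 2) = (g^3 - 2*g^2 - 9*g + 18)/(g^2 + 3*g + 2)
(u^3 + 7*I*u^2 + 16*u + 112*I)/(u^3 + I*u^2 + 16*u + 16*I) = (u + 7*I)/(u + I)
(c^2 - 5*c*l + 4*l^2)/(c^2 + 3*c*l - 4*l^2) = (c - 4*l)/(c + 4*l)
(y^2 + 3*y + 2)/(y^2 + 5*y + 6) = (y + 1)/(y + 3)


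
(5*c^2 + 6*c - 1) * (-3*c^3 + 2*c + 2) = -15*c^5 - 18*c^4 + 13*c^3 + 22*c^2 + 10*c - 2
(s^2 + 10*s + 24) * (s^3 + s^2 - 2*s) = s^5 + 11*s^4 + 32*s^3 + 4*s^2 - 48*s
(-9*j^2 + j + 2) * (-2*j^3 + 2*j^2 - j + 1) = 18*j^5 - 20*j^4 + 7*j^3 - 6*j^2 - j + 2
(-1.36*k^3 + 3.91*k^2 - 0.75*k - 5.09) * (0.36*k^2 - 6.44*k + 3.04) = -0.4896*k^5 + 10.166*k^4 - 29.5848*k^3 + 14.884*k^2 + 30.4996*k - 15.4736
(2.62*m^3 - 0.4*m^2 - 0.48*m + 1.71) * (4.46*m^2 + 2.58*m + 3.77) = 11.6852*m^5 + 4.9756*m^4 + 6.7046*m^3 + 4.8802*m^2 + 2.6022*m + 6.4467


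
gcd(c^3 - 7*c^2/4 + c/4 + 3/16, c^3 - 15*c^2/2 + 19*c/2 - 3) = c - 1/2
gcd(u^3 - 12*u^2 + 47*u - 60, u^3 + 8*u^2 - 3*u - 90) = u - 3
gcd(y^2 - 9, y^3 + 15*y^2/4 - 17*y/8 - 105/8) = y + 3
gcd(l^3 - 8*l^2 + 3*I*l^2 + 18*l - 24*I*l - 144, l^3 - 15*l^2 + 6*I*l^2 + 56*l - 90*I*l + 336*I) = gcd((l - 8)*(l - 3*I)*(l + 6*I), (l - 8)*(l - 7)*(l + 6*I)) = l^2 + l*(-8 + 6*I) - 48*I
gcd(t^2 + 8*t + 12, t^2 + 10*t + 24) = t + 6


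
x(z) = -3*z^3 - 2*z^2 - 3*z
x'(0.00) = -3.00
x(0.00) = 0.00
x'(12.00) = -1347.00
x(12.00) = -5508.00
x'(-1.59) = -19.39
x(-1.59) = 11.77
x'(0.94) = -14.71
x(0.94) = -7.08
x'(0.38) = -5.82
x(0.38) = -1.59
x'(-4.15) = -141.40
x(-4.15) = 192.43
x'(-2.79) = -61.90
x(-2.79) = 57.95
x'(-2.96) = -70.01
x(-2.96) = 69.16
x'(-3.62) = -106.46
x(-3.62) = 126.96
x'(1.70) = -35.81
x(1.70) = -25.62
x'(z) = -9*z^2 - 4*z - 3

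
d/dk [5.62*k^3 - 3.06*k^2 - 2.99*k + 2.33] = 16.86*k^2 - 6.12*k - 2.99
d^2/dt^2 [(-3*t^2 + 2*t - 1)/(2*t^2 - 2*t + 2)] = (-t^3 + 6*t^2 - 3*t - 1)/(t^6 - 3*t^5 + 6*t^4 - 7*t^3 + 6*t^2 - 3*t + 1)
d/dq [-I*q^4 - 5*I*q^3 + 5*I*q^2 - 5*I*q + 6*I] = I*(-4*q^3 - 15*q^2 + 10*q - 5)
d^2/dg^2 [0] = 0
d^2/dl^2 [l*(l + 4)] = 2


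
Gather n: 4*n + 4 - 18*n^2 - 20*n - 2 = -18*n^2 - 16*n + 2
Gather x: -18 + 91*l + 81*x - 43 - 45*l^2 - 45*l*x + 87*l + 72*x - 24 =-45*l^2 + 178*l + x*(153 - 45*l) - 85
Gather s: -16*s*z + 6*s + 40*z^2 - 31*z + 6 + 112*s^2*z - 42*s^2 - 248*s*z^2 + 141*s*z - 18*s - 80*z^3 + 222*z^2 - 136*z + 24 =s^2*(112*z - 42) + s*(-248*z^2 + 125*z - 12) - 80*z^3 + 262*z^2 - 167*z + 30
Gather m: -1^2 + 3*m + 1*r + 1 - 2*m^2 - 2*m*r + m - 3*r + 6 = -2*m^2 + m*(4 - 2*r) - 2*r + 6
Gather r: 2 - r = 2 - r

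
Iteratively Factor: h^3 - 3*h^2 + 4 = (h - 2)*(h^2 - h - 2) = (h - 2)*(h + 1)*(h - 2)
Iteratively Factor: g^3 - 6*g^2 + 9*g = (g - 3)*(g^2 - 3*g) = (g - 3)^2*(g)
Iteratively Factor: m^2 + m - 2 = (m + 2)*(m - 1)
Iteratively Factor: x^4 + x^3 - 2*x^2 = (x)*(x^3 + x^2 - 2*x) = x*(x + 2)*(x^2 - x) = x^2*(x + 2)*(x - 1)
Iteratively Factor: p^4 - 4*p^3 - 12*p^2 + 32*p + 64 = (p - 4)*(p^3 - 12*p - 16) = (p - 4)*(p + 2)*(p^2 - 2*p - 8) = (p - 4)*(p + 2)^2*(p - 4)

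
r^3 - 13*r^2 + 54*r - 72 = (r - 6)*(r - 4)*(r - 3)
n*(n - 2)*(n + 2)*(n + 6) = n^4 + 6*n^3 - 4*n^2 - 24*n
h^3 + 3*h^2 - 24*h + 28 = (h - 2)^2*(h + 7)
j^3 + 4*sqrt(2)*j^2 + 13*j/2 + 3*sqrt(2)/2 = (j + sqrt(2)/2)^2*(j + 3*sqrt(2))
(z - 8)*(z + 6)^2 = z^3 + 4*z^2 - 60*z - 288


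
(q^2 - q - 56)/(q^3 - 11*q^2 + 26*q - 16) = (q + 7)/(q^2 - 3*q + 2)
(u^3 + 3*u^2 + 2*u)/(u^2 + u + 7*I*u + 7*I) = u*(u + 2)/(u + 7*I)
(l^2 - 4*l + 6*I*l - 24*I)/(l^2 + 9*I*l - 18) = (l - 4)/(l + 3*I)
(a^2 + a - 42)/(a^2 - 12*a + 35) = (a^2 + a - 42)/(a^2 - 12*a + 35)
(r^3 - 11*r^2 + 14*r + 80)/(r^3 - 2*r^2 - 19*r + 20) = (r^2 - 6*r - 16)/(r^2 + 3*r - 4)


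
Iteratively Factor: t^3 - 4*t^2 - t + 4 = (t - 1)*(t^2 - 3*t - 4) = (t - 1)*(t + 1)*(t - 4)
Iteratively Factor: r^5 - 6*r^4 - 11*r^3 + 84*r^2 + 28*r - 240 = (r - 2)*(r^4 - 4*r^3 - 19*r^2 + 46*r + 120) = (r - 5)*(r - 2)*(r^3 + r^2 - 14*r - 24) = (r - 5)*(r - 2)*(r + 2)*(r^2 - r - 12) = (r - 5)*(r - 4)*(r - 2)*(r + 2)*(r + 3)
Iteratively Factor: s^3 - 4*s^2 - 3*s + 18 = (s - 3)*(s^2 - s - 6) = (s - 3)*(s + 2)*(s - 3)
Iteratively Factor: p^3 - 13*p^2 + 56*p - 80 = (p - 4)*(p^2 - 9*p + 20) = (p - 5)*(p - 4)*(p - 4)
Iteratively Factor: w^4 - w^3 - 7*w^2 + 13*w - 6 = (w - 1)*(w^3 - 7*w + 6) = (w - 2)*(w - 1)*(w^2 + 2*w - 3) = (w - 2)*(w - 1)*(w + 3)*(w - 1)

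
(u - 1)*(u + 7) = u^2 + 6*u - 7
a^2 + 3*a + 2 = (a + 1)*(a + 2)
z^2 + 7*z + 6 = (z + 1)*(z + 6)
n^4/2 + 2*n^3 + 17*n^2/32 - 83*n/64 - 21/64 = (n/2 + 1/2)*(n - 3/4)*(n + 1/4)*(n + 7/2)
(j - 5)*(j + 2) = j^2 - 3*j - 10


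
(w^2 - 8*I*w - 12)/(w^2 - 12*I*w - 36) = (w - 2*I)/(w - 6*I)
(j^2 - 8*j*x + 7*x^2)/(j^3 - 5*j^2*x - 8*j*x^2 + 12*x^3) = (-j + 7*x)/(-j^2 + 4*j*x + 12*x^2)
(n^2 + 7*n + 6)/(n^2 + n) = (n + 6)/n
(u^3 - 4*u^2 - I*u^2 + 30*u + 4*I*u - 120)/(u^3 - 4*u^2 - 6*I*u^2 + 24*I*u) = (u + 5*I)/u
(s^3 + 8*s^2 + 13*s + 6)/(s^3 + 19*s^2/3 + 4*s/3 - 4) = 3*(s + 1)/(3*s - 2)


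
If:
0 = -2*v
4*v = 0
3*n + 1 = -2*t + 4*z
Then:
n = -2*t/3 + 4*z/3 - 1/3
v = 0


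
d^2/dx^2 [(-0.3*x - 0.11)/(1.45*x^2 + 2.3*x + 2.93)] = (-(0.3*x + 0.11)*(2.9*x + 2.3)*(5.8*x + 4.6) + (2.61*x + 1.699)*(1.45*x^2 + 2.3*x + 2.93))/(1.45*x^2 + 2.3*x + 2.93)^3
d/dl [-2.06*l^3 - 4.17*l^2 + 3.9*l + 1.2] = -6.18*l^2 - 8.34*l + 3.9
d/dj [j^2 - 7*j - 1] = 2*j - 7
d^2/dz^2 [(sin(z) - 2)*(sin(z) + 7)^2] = -9*sin(z)^3 - 48*sin(z)^2 - 15*sin(z) + 24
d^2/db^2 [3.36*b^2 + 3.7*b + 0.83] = 6.72000000000000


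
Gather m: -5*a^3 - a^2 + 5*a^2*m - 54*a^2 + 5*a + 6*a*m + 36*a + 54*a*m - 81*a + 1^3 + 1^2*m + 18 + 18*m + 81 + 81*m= -5*a^3 - 55*a^2 - 40*a + m*(5*a^2 + 60*a + 100) + 100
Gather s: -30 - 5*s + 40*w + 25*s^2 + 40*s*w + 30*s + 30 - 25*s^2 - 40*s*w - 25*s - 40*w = 0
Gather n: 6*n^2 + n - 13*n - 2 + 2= 6*n^2 - 12*n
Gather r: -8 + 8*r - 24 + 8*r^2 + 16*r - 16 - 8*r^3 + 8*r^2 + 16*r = -8*r^3 + 16*r^2 + 40*r - 48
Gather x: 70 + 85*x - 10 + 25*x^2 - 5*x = 25*x^2 + 80*x + 60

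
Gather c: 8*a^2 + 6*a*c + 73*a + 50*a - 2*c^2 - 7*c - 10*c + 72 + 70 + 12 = 8*a^2 + 123*a - 2*c^2 + c*(6*a - 17) + 154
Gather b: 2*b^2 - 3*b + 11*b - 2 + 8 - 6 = 2*b^2 + 8*b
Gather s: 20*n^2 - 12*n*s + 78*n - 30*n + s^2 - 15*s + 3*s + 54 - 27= 20*n^2 + 48*n + s^2 + s*(-12*n - 12) + 27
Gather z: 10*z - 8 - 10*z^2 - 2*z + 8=-10*z^2 + 8*z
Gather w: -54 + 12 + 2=-40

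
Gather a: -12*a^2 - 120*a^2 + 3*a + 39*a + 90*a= -132*a^2 + 132*a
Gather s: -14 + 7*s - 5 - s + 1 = 6*s - 18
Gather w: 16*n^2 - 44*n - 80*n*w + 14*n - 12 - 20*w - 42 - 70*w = 16*n^2 - 30*n + w*(-80*n - 90) - 54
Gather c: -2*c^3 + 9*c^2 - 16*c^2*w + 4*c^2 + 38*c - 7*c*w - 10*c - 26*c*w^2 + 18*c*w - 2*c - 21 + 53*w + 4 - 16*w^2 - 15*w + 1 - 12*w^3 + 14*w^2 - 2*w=-2*c^3 + c^2*(13 - 16*w) + c*(-26*w^2 + 11*w + 26) - 12*w^3 - 2*w^2 + 36*w - 16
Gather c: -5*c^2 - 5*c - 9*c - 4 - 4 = -5*c^2 - 14*c - 8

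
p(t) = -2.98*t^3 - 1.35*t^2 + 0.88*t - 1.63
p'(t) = -8.94*t^2 - 2.7*t + 0.88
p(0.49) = -1.87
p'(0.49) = -2.59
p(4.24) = -249.32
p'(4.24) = -171.29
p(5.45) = -519.33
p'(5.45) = -279.38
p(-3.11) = 72.21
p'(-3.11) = -77.19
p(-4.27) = 202.00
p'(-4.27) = -150.59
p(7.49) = -1322.94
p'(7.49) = -520.88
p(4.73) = -343.03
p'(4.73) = -211.90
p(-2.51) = 34.78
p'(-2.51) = -48.67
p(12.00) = -5334.91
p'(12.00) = -1318.88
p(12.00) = -5334.91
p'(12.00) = -1318.88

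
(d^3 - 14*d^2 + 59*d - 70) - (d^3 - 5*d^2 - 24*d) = -9*d^2 + 83*d - 70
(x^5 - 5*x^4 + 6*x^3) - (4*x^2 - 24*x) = x^5 - 5*x^4 + 6*x^3 - 4*x^2 + 24*x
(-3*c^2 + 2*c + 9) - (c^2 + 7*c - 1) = -4*c^2 - 5*c + 10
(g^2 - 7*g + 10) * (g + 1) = g^3 - 6*g^2 + 3*g + 10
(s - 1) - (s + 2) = -3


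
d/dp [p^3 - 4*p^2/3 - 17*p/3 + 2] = 3*p^2 - 8*p/3 - 17/3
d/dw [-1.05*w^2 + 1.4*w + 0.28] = 1.4 - 2.1*w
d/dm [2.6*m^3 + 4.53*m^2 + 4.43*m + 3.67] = 7.8*m^2 + 9.06*m + 4.43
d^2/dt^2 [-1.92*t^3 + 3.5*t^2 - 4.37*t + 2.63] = 7.0 - 11.52*t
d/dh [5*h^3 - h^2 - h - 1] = 15*h^2 - 2*h - 1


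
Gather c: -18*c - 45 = -18*c - 45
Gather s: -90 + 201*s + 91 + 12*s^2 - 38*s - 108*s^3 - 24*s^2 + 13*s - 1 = -108*s^3 - 12*s^2 + 176*s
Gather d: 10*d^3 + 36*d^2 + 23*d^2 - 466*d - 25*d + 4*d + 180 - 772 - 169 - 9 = 10*d^3 + 59*d^2 - 487*d - 770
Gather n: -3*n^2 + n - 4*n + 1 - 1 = -3*n^2 - 3*n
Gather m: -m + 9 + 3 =12 - m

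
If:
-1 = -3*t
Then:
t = 1/3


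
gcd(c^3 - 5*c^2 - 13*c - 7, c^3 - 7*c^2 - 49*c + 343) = c - 7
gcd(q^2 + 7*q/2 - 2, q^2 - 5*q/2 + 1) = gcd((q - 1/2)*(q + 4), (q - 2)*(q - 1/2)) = q - 1/2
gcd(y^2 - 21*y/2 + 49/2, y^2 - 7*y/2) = y - 7/2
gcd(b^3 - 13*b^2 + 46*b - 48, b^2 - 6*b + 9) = b - 3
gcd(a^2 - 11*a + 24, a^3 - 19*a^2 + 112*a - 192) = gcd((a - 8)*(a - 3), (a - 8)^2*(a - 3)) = a^2 - 11*a + 24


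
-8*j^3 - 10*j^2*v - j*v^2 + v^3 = (-4*j + v)*(j + v)*(2*j + v)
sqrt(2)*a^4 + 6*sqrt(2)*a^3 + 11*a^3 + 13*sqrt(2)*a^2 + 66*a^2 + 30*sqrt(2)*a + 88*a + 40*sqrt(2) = (a + 2)*(a + 4)*(a + 5*sqrt(2))*(sqrt(2)*a + 1)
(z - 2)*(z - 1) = z^2 - 3*z + 2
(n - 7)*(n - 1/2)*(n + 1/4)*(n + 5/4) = n^4 - 6*n^3 - 119*n^2/16 + 93*n/32 + 35/32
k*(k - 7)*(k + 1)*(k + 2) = k^4 - 4*k^3 - 19*k^2 - 14*k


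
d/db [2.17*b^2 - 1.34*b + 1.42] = 4.34*b - 1.34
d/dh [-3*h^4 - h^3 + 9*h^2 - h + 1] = -12*h^3 - 3*h^2 + 18*h - 1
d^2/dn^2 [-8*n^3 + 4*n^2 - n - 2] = 8 - 48*n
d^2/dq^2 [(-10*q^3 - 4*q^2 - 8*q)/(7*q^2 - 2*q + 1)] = 4*(-209*q^3 + 72*q^2 + 69*q - 10)/(343*q^6 - 294*q^5 + 231*q^4 - 92*q^3 + 33*q^2 - 6*q + 1)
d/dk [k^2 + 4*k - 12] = 2*k + 4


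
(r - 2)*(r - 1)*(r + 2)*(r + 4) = r^4 + 3*r^3 - 8*r^2 - 12*r + 16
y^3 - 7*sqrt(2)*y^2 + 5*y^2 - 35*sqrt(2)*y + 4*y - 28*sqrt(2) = (y + 1)*(y + 4)*(y - 7*sqrt(2))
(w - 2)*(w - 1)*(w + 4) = w^3 + w^2 - 10*w + 8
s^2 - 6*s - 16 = (s - 8)*(s + 2)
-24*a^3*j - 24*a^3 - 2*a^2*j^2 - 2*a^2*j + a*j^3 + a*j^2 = (-6*a + j)*(4*a + j)*(a*j + a)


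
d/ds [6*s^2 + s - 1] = 12*s + 1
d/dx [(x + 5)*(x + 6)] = 2*x + 11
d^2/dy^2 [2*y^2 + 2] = 4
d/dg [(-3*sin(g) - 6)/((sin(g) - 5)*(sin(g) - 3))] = 3*(sin(g)^2 + 4*sin(g) - 31)*cos(g)/((sin(g) - 5)^2*(sin(g) - 3)^2)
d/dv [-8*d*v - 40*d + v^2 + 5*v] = -8*d + 2*v + 5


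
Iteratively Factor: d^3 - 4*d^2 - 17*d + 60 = (d - 5)*(d^2 + d - 12) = (d - 5)*(d - 3)*(d + 4)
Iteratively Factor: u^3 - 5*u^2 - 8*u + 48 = (u - 4)*(u^2 - u - 12) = (u - 4)*(u + 3)*(u - 4)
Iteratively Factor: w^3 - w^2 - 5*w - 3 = (w + 1)*(w^2 - 2*w - 3) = (w - 3)*(w + 1)*(w + 1)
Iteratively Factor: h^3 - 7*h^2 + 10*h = (h - 5)*(h^2 - 2*h) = h*(h - 5)*(h - 2)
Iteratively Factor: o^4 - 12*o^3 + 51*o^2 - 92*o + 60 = (o - 3)*(o^3 - 9*o^2 + 24*o - 20) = (o - 3)*(o - 2)*(o^2 - 7*o + 10) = (o - 3)*(o - 2)^2*(o - 5)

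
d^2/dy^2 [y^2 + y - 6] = 2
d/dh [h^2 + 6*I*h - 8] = 2*h + 6*I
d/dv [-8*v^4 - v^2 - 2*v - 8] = -32*v^3 - 2*v - 2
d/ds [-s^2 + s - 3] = 1 - 2*s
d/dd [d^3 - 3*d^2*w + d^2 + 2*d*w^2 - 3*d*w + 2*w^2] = 3*d^2 - 6*d*w + 2*d + 2*w^2 - 3*w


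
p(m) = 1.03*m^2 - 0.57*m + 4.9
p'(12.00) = 24.15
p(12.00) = 146.38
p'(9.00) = 17.97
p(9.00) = 83.20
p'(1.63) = 2.79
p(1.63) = 6.71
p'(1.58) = 2.68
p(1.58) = 6.57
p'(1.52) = 2.56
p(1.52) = 6.41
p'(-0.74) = -2.09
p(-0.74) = 5.89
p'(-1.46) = -3.58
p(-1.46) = 7.93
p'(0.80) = 1.08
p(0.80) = 5.10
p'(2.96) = 5.53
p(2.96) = 12.24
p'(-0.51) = -1.62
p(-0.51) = 5.46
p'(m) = 2.06*m - 0.57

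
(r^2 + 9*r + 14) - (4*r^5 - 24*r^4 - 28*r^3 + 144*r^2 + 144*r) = -4*r^5 + 24*r^4 + 28*r^3 - 143*r^2 - 135*r + 14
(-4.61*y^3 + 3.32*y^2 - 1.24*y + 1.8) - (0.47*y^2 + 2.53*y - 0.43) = -4.61*y^3 + 2.85*y^2 - 3.77*y + 2.23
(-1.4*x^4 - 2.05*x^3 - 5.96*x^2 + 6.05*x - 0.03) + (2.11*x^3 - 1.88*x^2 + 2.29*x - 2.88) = -1.4*x^4 + 0.0600000000000001*x^3 - 7.84*x^2 + 8.34*x - 2.91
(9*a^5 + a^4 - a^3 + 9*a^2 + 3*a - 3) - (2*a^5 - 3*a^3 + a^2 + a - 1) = 7*a^5 + a^4 + 2*a^3 + 8*a^2 + 2*a - 2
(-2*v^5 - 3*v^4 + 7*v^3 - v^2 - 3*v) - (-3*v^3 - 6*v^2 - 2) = -2*v^5 - 3*v^4 + 10*v^3 + 5*v^2 - 3*v + 2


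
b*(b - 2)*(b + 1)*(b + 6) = b^4 + 5*b^3 - 8*b^2 - 12*b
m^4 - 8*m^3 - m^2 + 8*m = m*(m - 8)*(m - 1)*(m + 1)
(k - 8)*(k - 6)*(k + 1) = k^3 - 13*k^2 + 34*k + 48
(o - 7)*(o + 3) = o^2 - 4*o - 21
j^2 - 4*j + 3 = (j - 3)*(j - 1)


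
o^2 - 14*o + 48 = (o - 8)*(o - 6)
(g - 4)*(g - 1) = g^2 - 5*g + 4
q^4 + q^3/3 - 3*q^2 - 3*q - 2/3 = (q - 2)*(q + 1/3)*(q + 1)^2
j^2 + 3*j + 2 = (j + 1)*(j + 2)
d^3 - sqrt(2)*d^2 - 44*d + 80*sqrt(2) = (d - 4*sqrt(2))*(d - 2*sqrt(2))*(d + 5*sqrt(2))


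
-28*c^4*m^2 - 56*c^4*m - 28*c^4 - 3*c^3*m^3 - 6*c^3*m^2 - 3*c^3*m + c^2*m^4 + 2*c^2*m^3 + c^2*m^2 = (-7*c + m)*(4*c + m)*(c*m + c)^2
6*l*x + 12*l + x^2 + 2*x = (6*l + x)*(x + 2)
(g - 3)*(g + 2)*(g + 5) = g^3 + 4*g^2 - 11*g - 30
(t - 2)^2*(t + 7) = t^3 + 3*t^2 - 24*t + 28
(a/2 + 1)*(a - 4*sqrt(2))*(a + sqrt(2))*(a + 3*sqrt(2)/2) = a^4/2 - 3*sqrt(2)*a^3/4 + a^3 - 17*a^2/2 - 3*sqrt(2)*a^2/2 - 17*a - 6*sqrt(2)*a - 12*sqrt(2)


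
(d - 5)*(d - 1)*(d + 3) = d^3 - 3*d^2 - 13*d + 15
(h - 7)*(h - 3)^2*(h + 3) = h^4 - 10*h^3 + 12*h^2 + 90*h - 189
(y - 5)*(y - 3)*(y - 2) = y^3 - 10*y^2 + 31*y - 30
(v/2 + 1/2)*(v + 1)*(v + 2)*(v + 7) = v^4/2 + 11*v^3/2 + 33*v^2/2 + 37*v/2 + 7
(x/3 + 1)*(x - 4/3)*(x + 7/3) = x^3/3 + 4*x^2/3 - x/27 - 28/9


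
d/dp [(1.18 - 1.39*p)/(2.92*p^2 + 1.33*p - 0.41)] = (4.0588*p^2 - 6.8912*p - 0.9995)/(8.5264*p^4 + 7.7672*p^3 - 0.6255*p^2 - 1.0906*p + 0.1681)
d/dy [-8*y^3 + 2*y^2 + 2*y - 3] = -24*y^2 + 4*y + 2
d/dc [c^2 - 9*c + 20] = 2*c - 9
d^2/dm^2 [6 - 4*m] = 0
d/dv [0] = 0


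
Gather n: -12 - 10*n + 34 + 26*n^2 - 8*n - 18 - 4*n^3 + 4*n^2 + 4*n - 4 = -4*n^3 + 30*n^2 - 14*n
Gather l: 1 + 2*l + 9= 2*l + 10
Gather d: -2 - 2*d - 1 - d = -3*d - 3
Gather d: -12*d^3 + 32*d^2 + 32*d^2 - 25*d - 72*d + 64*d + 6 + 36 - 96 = -12*d^3 + 64*d^2 - 33*d - 54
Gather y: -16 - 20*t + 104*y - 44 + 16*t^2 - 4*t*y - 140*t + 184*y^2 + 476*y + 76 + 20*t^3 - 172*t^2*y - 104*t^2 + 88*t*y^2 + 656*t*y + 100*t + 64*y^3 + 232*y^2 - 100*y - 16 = 20*t^3 - 88*t^2 - 60*t + 64*y^3 + y^2*(88*t + 416) + y*(-172*t^2 + 652*t + 480)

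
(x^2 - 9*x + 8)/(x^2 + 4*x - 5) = (x - 8)/(x + 5)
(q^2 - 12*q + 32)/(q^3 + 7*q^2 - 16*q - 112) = (q - 8)/(q^2 + 11*q + 28)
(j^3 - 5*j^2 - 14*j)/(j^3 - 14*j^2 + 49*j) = (j + 2)/(j - 7)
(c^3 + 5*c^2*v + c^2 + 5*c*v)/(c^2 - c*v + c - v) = c*(-c - 5*v)/(-c + v)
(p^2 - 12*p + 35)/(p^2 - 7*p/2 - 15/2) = 2*(p - 7)/(2*p + 3)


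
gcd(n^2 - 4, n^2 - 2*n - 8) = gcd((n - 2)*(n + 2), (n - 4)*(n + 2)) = n + 2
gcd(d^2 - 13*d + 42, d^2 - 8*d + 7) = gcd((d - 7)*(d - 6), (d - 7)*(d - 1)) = d - 7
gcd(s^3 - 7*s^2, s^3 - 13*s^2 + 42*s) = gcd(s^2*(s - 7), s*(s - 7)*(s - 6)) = s^2 - 7*s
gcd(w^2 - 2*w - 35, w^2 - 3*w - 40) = w + 5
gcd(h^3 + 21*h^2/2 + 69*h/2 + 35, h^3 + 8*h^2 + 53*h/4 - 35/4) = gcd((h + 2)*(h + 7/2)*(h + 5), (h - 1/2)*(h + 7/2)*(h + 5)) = h^2 + 17*h/2 + 35/2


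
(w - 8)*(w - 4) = w^2 - 12*w + 32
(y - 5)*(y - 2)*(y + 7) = y^3 - 39*y + 70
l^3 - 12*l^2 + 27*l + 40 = (l - 8)*(l - 5)*(l + 1)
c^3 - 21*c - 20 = (c - 5)*(c + 1)*(c + 4)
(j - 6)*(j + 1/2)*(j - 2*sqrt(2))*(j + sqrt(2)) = j^4 - 11*j^3/2 - sqrt(2)*j^3 - 7*j^2 + 11*sqrt(2)*j^2/2 + 3*sqrt(2)*j + 22*j + 12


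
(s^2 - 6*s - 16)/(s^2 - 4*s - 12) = (s - 8)/(s - 6)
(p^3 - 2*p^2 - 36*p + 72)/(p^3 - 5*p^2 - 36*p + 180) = (p - 2)/(p - 5)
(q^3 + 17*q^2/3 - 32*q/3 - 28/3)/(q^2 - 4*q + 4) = (3*q^2 + 23*q + 14)/(3*(q - 2))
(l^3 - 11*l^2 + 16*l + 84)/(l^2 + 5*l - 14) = (l^3 - 11*l^2 + 16*l + 84)/(l^2 + 5*l - 14)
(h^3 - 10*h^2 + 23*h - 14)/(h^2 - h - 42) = (h^2 - 3*h + 2)/(h + 6)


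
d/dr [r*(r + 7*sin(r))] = 7*r*cos(r) + 2*r + 7*sin(r)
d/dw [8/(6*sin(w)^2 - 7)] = -48*sin(2*w)/(3*cos(2*w) + 4)^2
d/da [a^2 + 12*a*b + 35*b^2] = 2*a + 12*b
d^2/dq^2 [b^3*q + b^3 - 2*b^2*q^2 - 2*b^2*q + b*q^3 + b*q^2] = 2*b*(-2*b + 3*q + 1)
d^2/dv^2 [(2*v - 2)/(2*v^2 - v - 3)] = 4*(3*(1 - 2*v)*(-2*v^2 + v + 3) - (v - 1)*(4*v - 1)^2)/(-2*v^2 + v + 3)^3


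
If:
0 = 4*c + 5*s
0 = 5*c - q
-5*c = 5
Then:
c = -1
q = -5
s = 4/5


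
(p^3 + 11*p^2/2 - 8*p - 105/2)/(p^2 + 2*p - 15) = p + 7/2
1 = 1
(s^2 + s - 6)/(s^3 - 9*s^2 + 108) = (s - 2)/(s^2 - 12*s + 36)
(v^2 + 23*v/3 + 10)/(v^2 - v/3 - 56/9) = 3*(3*v^2 + 23*v + 30)/(9*v^2 - 3*v - 56)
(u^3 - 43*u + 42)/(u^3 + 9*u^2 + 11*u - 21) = (u - 6)/(u + 3)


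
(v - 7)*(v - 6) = v^2 - 13*v + 42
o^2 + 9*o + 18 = (o + 3)*(o + 6)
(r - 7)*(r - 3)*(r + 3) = r^3 - 7*r^2 - 9*r + 63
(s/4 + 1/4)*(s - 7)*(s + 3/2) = s^3/4 - 9*s^2/8 - 4*s - 21/8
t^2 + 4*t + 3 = (t + 1)*(t + 3)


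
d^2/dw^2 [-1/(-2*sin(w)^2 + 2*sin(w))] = (-4 - 1/sin(w) + 4/sin(w)^2 - 2/sin(w)^3)/(2*(sin(w) - 1)^2)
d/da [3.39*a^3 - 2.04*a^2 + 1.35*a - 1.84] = 10.17*a^2 - 4.08*a + 1.35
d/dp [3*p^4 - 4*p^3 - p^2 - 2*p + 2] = 12*p^3 - 12*p^2 - 2*p - 2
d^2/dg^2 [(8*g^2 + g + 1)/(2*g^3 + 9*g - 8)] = 2*(32*g^6 + 12*g^5 - 408*g^4 + 878*g^3 + 150*g^2 + 48*g + 665)/(8*g^9 + 108*g^7 - 96*g^6 + 486*g^5 - 864*g^4 + 1113*g^3 - 1944*g^2 + 1728*g - 512)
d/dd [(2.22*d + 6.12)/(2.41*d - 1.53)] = (27.763074 - 43.731378*d)/(2.41*d - 1.53)^3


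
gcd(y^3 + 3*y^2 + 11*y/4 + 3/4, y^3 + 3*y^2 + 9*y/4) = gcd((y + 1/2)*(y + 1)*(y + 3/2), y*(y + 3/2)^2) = y + 3/2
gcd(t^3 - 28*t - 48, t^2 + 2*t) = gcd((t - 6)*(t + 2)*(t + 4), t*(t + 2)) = t + 2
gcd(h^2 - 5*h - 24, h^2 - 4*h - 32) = h - 8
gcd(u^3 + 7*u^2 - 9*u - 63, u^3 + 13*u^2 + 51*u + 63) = u^2 + 10*u + 21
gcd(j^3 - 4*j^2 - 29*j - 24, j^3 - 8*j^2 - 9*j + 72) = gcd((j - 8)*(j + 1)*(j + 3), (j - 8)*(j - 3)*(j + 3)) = j^2 - 5*j - 24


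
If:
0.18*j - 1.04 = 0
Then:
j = 5.78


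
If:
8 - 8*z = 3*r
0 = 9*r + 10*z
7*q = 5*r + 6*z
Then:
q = 16/147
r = -40/21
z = 12/7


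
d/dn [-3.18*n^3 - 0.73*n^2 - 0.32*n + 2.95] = -9.54*n^2 - 1.46*n - 0.32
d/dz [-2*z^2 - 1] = -4*z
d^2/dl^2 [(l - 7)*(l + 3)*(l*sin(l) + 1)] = -l^3*sin(l) + 4*l^2*sin(l) + 6*l^2*cos(l) + 27*l*sin(l) - 16*l*cos(l) - 8*sin(l) - 42*cos(l) + 2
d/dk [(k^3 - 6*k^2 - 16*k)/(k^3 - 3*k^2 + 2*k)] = 3*(k^2 + 12*k - 20)/(k^4 - 6*k^3 + 13*k^2 - 12*k + 4)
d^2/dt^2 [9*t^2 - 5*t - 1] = 18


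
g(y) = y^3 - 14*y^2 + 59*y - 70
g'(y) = 3*y^2 - 28*y + 59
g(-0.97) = -141.32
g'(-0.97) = 88.98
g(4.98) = 0.12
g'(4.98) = -6.04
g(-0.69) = -117.70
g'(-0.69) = 79.75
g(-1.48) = -191.23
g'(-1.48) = 107.01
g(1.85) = -2.43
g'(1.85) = 17.47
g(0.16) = -60.91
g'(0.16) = 54.60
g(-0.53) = -105.35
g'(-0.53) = 74.68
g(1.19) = -17.93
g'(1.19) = 29.93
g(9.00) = 56.00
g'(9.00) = 50.00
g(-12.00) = -4522.00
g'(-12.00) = 827.00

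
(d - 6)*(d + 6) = d^2 - 36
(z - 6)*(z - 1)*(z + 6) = z^3 - z^2 - 36*z + 36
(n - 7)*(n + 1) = n^2 - 6*n - 7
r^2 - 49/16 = (r - 7/4)*(r + 7/4)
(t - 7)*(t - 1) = t^2 - 8*t + 7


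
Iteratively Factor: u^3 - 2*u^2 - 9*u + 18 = (u + 3)*(u^2 - 5*u + 6) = (u - 2)*(u + 3)*(u - 3)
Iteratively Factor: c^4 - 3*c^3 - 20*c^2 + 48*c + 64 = (c - 4)*(c^3 + c^2 - 16*c - 16) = (c - 4)*(c + 1)*(c^2 - 16) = (c - 4)*(c + 1)*(c + 4)*(c - 4)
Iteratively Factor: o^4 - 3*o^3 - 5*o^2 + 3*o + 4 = (o - 4)*(o^3 + o^2 - o - 1) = (o - 4)*(o - 1)*(o^2 + 2*o + 1) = (o - 4)*(o - 1)*(o + 1)*(o + 1)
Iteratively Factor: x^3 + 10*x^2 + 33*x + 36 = (x + 4)*(x^2 + 6*x + 9) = (x + 3)*(x + 4)*(x + 3)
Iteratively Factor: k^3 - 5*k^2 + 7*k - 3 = (k - 1)*(k^2 - 4*k + 3) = (k - 3)*(k - 1)*(k - 1)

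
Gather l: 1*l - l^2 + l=-l^2 + 2*l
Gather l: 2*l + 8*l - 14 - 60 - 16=10*l - 90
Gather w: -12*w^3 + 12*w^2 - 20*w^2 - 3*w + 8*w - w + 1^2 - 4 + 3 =-12*w^3 - 8*w^2 + 4*w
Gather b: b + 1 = b + 1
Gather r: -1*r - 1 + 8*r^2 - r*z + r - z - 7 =8*r^2 - r*z - z - 8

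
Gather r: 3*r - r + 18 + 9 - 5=2*r + 22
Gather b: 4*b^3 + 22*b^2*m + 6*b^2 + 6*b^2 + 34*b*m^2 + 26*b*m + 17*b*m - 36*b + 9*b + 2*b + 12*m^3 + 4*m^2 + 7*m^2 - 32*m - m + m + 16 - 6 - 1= 4*b^3 + b^2*(22*m + 12) + b*(34*m^2 + 43*m - 25) + 12*m^3 + 11*m^2 - 32*m + 9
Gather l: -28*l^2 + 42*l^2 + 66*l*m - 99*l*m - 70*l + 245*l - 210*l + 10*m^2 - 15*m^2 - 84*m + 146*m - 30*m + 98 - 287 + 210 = 14*l^2 + l*(-33*m - 35) - 5*m^2 + 32*m + 21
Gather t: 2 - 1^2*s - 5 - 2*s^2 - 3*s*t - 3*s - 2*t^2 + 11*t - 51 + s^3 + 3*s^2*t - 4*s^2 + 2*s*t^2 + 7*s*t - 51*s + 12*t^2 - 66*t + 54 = s^3 - 6*s^2 - 55*s + t^2*(2*s + 10) + t*(3*s^2 + 4*s - 55)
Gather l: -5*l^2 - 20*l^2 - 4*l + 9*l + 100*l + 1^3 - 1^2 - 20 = -25*l^2 + 105*l - 20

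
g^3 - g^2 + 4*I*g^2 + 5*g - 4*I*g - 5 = (g - 1)*(g - I)*(g + 5*I)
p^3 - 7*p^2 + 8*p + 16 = (p - 4)^2*(p + 1)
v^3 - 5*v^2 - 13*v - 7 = (v - 7)*(v + 1)^2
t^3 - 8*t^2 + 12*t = t*(t - 6)*(t - 2)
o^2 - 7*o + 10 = (o - 5)*(o - 2)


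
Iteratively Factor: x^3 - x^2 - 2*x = (x + 1)*(x^2 - 2*x) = (x - 2)*(x + 1)*(x)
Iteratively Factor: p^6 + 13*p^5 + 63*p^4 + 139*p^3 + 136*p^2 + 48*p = (p + 4)*(p^5 + 9*p^4 + 27*p^3 + 31*p^2 + 12*p) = p*(p + 4)*(p^4 + 9*p^3 + 27*p^2 + 31*p + 12) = p*(p + 4)^2*(p^3 + 5*p^2 + 7*p + 3) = p*(p + 1)*(p + 4)^2*(p^2 + 4*p + 3) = p*(p + 1)*(p + 3)*(p + 4)^2*(p + 1)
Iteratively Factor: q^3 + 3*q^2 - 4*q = (q + 4)*(q^2 - q) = (q - 1)*(q + 4)*(q)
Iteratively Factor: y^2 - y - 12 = (y + 3)*(y - 4)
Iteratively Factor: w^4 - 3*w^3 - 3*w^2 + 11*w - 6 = (w - 3)*(w^3 - 3*w + 2) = (w - 3)*(w - 1)*(w^2 + w - 2) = (w - 3)*(w - 1)*(w + 2)*(w - 1)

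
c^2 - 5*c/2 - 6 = (c - 4)*(c + 3/2)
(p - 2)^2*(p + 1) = p^3 - 3*p^2 + 4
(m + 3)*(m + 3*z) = m^2 + 3*m*z + 3*m + 9*z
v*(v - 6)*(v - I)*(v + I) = v^4 - 6*v^3 + v^2 - 6*v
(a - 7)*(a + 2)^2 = a^3 - 3*a^2 - 24*a - 28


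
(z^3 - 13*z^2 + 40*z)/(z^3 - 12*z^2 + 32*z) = (z - 5)/(z - 4)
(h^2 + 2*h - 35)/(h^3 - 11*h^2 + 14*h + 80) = (h + 7)/(h^2 - 6*h - 16)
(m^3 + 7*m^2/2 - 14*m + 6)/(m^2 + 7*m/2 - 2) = (m^2 + 4*m - 12)/(m + 4)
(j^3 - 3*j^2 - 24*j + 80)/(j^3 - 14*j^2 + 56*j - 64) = (j^2 + j - 20)/(j^2 - 10*j + 16)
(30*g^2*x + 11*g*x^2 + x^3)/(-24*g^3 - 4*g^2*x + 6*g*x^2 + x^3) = x*(5*g + x)/(-4*g^2 + x^2)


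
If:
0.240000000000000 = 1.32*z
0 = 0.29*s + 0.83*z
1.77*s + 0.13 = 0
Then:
No Solution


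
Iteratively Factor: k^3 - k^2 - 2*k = (k)*(k^2 - k - 2) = k*(k + 1)*(k - 2)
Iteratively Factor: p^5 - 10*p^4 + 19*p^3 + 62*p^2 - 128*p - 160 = (p - 4)*(p^4 - 6*p^3 - 5*p^2 + 42*p + 40) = (p - 4)*(p + 1)*(p^3 - 7*p^2 + 2*p + 40) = (p - 5)*(p - 4)*(p + 1)*(p^2 - 2*p - 8) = (p - 5)*(p - 4)*(p + 1)*(p + 2)*(p - 4)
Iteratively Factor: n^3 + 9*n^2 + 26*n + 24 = (n + 3)*(n^2 + 6*n + 8) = (n + 2)*(n + 3)*(n + 4)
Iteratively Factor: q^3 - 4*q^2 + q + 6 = (q - 3)*(q^2 - q - 2) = (q - 3)*(q - 2)*(q + 1)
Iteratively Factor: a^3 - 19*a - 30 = (a + 3)*(a^2 - 3*a - 10) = (a + 2)*(a + 3)*(a - 5)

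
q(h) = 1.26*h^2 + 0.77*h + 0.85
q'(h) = 2.52*h + 0.77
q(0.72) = 2.06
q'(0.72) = 2.58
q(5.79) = 47.55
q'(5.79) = 15.36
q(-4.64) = 24.40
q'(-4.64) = -10.92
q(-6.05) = 42.31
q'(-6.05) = -14.48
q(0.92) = 2.62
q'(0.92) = 3.09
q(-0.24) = 0.74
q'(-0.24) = 0.17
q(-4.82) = 26.41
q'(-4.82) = -11.38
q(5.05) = 36.87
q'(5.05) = 13.50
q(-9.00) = 95.98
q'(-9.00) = -21.91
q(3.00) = 14.50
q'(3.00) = 8.33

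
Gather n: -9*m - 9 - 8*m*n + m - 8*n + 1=-8*m + n*(-8*m - 8) - 8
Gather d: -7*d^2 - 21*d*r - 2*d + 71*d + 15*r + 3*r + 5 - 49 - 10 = -7*d^2 + d*(69 - 21*r) + 18*r - 54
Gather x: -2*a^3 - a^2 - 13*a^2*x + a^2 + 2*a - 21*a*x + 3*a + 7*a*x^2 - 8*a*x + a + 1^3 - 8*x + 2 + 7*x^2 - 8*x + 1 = -2*a^3 + 6*a + x^2*(7*a + 7) + x*(-13*a^2 - 29*a - 16) + 4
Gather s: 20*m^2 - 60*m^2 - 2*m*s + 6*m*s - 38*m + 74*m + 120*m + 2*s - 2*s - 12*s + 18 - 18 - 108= -40*m^2 + 156*m + s*(4*m - 12) - 108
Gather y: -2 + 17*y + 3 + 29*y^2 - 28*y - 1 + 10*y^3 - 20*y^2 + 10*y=10*y^3 + 9*y^2 - y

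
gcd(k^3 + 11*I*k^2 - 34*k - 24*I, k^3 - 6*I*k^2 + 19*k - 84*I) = k + 4*I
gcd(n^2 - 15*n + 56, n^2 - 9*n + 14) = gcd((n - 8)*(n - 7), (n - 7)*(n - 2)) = n - 7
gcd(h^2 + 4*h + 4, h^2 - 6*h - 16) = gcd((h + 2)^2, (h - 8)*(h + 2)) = h + 2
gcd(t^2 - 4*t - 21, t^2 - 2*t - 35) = t - 7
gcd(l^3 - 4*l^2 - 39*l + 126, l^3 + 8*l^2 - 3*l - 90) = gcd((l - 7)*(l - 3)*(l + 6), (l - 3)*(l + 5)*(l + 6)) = l^2 + 3*l - 18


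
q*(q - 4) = q^2 - 4*q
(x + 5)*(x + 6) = x^2 + 11*x + 30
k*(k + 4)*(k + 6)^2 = k^4 + 16*k^3 + 84*k^2 + 144*k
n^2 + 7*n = n*(n + 7)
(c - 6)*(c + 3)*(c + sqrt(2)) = c^3 - 3*c^2 + sqrt(2)*c^2 - 18*c - 3*sqrt(2)*c - 18*sqrt(2)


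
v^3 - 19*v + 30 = (v - 3)*(v - 2)*(v + 5)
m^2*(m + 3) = m^3 + 3*m^2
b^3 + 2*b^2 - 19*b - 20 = (b - 4)*(b + 1)*(b + 5)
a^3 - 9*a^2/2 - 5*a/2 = a*(a - 5)*(a + 1/2)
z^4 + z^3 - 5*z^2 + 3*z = z*(z - 1)^2*(z + 3)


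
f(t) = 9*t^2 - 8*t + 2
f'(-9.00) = -170.00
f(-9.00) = 803.00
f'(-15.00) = -278.00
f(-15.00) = 2147.00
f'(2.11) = 29.98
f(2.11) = 25.19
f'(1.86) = 25.48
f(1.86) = 18.26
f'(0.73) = 5.14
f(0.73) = 0.96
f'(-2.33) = -49.94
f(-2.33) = 69.50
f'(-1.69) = -38.42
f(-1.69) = 41.22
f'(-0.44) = -15.92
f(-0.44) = 7.26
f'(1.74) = 23.32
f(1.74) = 15.33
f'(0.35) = -1.70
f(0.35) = 0.30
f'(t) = 18*t - 8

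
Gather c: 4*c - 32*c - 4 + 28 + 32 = 56 - 28*c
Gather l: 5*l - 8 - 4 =5*l - 12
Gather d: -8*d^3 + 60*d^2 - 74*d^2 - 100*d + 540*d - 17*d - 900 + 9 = -8*d^3 - 14*d^2 + 423*d - 891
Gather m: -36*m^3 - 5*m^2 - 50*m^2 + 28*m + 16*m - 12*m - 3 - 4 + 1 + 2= -36*m^3 - 55*m^2 + 32*m - 4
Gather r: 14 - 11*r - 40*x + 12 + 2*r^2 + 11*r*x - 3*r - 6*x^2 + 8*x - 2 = 2*r^2 + r*(11*x - 14) - 6*x^2 - 32*x + 24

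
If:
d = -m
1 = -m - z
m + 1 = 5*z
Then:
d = 1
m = -1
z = 0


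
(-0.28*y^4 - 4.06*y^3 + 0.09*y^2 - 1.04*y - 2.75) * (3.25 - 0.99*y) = 0.2772*y^5 + 3.1094*y^4 - 13.2841*y^3 + 1.3221*y^2 - 0.6575*y - 8.9375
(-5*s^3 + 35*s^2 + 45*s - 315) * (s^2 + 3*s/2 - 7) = -5*s^5 + 55*s^4/2 + 265*s^3/2 - 985*s^2/2 - 1575*s/2 + 2205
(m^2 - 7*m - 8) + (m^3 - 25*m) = m^3 + m^2 - 32*m - 8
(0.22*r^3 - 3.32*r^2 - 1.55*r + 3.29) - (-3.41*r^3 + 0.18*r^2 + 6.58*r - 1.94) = 3.63*r^3 - 3.5*r^2 - 8.13*r + 5.23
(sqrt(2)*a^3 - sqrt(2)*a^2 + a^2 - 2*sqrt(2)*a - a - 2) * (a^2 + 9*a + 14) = sqrt(2)*a^5 + a^4 + 8*sqrt(2)*a^4 + 3*sqrt(2)*a^3 + 8*a^3 - 32*sqrt(2)*a^2 + 3*a^2 - 28*sqrt(2)*a - 32*a - 28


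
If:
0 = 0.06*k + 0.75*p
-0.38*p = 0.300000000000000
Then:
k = 9.87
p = -0.79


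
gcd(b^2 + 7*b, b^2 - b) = b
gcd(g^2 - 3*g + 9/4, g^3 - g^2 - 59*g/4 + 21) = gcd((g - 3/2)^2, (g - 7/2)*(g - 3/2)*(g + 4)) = g - 3/2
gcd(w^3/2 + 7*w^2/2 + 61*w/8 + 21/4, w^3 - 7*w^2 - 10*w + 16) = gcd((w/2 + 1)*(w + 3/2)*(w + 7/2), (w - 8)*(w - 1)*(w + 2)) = w + 2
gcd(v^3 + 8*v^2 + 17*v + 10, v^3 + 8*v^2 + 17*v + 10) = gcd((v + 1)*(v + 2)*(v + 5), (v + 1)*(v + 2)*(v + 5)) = v^3 + 8*v^2 + 17*v + 10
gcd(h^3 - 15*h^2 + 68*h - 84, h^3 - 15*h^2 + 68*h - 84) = h^3 - 15*h^2 + 68*h - 84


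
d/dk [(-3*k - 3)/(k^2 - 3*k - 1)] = 3*(k^2 + 2*k - 2)/(k^4 - 6*k^3 + 7*k^2 + 6*k + 1)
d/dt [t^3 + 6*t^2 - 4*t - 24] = 3*t^2 + 12*t - 4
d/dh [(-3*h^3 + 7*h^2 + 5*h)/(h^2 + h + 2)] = (-3*h^4 - 6*h^3 - 16*h^2 + 28*h + 10)/(h^4 + 2*h^3 + 5*h^2 + 4*h + 4)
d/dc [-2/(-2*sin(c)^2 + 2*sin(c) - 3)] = 4*(-sin(2*c) + cos(c))/(-2*sin(c) - cos(2*c) + 4)^2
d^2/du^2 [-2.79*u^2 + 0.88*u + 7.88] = -5.58000000000000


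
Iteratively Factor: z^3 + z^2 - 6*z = (z - 2)*(z^2 + 3*z) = z*(z - 2)*(z + 3)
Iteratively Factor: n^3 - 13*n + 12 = (n + 4)*(n^2 - 4*n + 3) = (n - 1)*(n + 4)*(n - 3)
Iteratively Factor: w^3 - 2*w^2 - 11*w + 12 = (w - 4)*(w^2 + 2*w - 3) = (w - 4)*(w - 1)*(w + 3)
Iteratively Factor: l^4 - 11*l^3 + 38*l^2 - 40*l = (l - 2)*(l^3 - 9*l^2 + 20*l) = (l - 4)*(l - 2)*(l^2 - 5*l) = (l - 5)*(l - 4)*(l - 2)*(l)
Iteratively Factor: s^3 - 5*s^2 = (s)*(s^2 - 5*s) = s*(s - 5)*(s)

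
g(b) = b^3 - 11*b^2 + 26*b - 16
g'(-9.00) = 467.00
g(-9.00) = -1870.00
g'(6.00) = 2.00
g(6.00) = -40.00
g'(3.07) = -13.27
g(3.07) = -10.92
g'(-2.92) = 115.82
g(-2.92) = -210.61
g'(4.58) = -11.83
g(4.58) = -31.59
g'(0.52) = 15.37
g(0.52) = -5.31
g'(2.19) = -7.79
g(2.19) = -1.31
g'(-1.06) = 52.69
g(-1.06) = -57.11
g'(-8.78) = 450.43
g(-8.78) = -1769.09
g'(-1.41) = 62.98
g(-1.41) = -77.33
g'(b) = 3*b^2 - 22*b + 26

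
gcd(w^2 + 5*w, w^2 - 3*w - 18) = 1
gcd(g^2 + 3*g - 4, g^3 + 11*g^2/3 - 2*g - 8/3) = g^2 + 3*g - 4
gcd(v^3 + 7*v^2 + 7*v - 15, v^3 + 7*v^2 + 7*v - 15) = v^3 + 7*v^2 + 7*v - 15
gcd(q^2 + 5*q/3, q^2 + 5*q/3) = q^2 + 5*q/3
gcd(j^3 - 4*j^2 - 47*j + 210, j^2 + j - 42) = j^2 + j - 42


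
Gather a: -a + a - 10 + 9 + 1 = 0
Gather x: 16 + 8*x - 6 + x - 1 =9*x + 9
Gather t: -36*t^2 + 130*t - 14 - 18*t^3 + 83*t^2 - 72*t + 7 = -18*t^3 + 47*t^2 + 58*t - 7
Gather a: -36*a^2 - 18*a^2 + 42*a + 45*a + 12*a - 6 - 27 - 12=-54*a^2 + 99*a - 45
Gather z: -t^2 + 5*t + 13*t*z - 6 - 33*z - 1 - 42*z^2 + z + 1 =-t^2 + 5*t - 42*z^2 + z*(13*t - 32) - 6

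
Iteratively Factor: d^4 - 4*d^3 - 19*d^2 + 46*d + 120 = (d - 4)*(d^3 - 19*d - 30) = (d - 4)*(d + 3)*(d^2 - 3*d - 10) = (d - 5)*(d - 4)*(d + 3)*(d + 2)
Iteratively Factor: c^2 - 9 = (c + 3)*(c - 3)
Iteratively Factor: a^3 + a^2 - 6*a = (a + 3)*(a^2 - 2*a) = a*(a + 3)*(a - 2)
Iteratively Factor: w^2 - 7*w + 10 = (w - 2)*(w - 5)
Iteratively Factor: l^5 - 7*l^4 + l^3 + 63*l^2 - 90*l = (l - 3)*(l^4 - 4*l^3 - 11*l^2 + 30*l) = l*(l - 3)*(l^3 - 4*l^2 - 11*l + 30) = l*(l - 3)*(l + 3)*(l^2 - 7*l + 10) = l*(l - 5)*(l - 3)*(l + 3)*(l - 2)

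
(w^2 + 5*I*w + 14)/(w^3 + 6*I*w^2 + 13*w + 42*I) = (w - 2*I)/(w^2 - I*w + 6)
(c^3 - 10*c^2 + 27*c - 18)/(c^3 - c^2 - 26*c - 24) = (c^2 - 4*c + 3)/(c^2 + 5*c + 4)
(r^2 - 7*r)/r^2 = (r - 7)/r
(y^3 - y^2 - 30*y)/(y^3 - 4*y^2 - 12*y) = (y + 5)/(y + 2)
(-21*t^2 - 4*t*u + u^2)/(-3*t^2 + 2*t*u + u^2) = (7*t - u)/(t - u)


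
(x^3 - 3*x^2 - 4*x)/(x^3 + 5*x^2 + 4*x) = (x - 4)/(x + 4)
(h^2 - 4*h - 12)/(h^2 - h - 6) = (h - 6)/(h - 3)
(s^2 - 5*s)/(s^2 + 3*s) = (s - 5)/(s + 3)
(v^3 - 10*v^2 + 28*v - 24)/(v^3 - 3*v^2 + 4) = (v - 6)/(v + 1)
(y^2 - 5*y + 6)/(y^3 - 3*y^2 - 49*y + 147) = (y - 2)/(y^2 - 49)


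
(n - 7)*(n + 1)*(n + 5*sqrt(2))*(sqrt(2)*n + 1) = sqrt(2)*n^4 - 6*sqrt(2)*n^3 + 11*n^3 - 66*n^2 - 2*sqrt(2)*n^2 - 77*n - 30*sqrt(2)*n - 35*sqrt(2)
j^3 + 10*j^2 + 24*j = j*(j + 4)*(j + 6)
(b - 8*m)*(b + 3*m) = b^2 - 5*b*m - 24*m^2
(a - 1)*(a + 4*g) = a^2 + 4*a*g - a - 4*g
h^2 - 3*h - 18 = (h - 6)*(h + 3)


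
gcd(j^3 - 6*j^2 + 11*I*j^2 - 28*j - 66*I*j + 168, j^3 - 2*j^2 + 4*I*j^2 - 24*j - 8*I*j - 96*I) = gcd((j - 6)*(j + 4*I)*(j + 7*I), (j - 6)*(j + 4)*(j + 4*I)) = j^2 + j*(-6 + 4*I) - 24*I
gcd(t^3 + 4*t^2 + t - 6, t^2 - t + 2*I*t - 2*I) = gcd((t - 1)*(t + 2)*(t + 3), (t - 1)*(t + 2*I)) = t - 1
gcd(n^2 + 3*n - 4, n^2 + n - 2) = n - 1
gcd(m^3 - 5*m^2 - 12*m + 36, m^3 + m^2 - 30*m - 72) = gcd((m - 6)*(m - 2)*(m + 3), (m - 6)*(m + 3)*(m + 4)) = m^2 - 3*m - 18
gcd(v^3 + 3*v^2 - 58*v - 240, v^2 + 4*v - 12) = v + 6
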